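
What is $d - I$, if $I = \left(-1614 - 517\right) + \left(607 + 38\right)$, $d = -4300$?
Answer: $-2814$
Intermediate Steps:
$I = -1486$ ($I = -2131 + 645 = -1486$)
$d - I = -4300 - -1486 = -4300 + 1486 = -2814$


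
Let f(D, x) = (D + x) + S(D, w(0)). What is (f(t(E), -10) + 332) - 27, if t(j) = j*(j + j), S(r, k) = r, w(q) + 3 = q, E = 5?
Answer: 395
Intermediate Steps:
w(q) = -3 + q
t(j) = 2*j² (t(j) = j*(2*j) = 2*j²)
f(D, x) = x + 2*D (f(D, x) = (D + x) + D = x + 2*D)
(f(t(E), -10) + 332) - 27 = ((-10 + 2*(2*5²)) + 332) - 27 = ((-10 + 2*(2*25)) + 332) - 27 = ((-10 + 2*50) + 332) - 27 = ((-10 + 100) + 332) - 27 = (90 + 332) - 27 = 422 - 27 = 395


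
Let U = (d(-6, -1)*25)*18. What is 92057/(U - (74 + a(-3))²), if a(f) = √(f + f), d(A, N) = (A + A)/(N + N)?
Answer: -127498945/3902162 + 3406109*I*√6/1951081 ≈ -32.674 + 4.2762*I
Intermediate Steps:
d(A, N) = A/N (d(A, N) = (2*A)/((2*N)) = (2*A)*(1/(2*N)) = A/N)
a(f) = √2*√f (a(f) = √(2*f) = √2*√f)
U = 2700 (U = (-6/(-1)*25)*18 = (-6*(-1)*25)*18 = (6*25)*18 = 150*18 = 2700)
92057/(U - (74 + a(-3))²) = 92057/(2700 - (74 + √2*√(-3))²) = 92057/(2700 - (74 + √2*(I*√3))²) = 92057/(2700 - (74 + I*√6)²)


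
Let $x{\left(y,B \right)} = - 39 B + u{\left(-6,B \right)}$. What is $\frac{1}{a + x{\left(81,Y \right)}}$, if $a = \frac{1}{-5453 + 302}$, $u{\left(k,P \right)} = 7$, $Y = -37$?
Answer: $\frac{5151}{7468949} \approx 0.00068966$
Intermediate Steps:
$x{\left(y,B \right)} = 7 - 39 B$ ($x{\left(y,B \right)} = - 39 B + 7 = 7 - 39 B$)
$a = - \frac{1}{5151}$ ($a = \frac{1}{-5151} = - \frac{1}{5151} \approx -0.00019414$)
$\frac{1}{a + x{\left(81,Y \right)}} = \frac{1}{- \frac{1}{5151} + \left(7 - -1443\right)} = \frac{1}{- \frac{1}{5151} + \left(7 + 1443\right)} = \frac{1}{- \frac{1}{5151} + 1450} = \frac{1}{\frac{7468949}{5151}} = \frac{5151}{7468949}$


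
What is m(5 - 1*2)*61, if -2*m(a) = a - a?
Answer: 0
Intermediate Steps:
m(a) = 0 (m(a) = -(a - a)/2 = -½*0 = 0)
m(5 - 1*2)*61 = 0*61 = 0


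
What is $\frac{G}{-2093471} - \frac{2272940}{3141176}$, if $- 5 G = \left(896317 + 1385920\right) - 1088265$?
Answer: $- \frac{5010298420657}{8219951077370} \approx -0.60953$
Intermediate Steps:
$G = - \frac{1193972}{5}$ ($G = - \frac{\left(896317 + 1385920\right) - 1088265}{5} = - \frac{2282237 - 1088265}{5} = \left(- \frac{1}{5}\right) 1193972 = - \frac{1193972}{5} \approx -2.3879 \cdot 10^{5}$)
$\frac{G}{-2093471} - \frac{2272940}{3141176} = - \frac{1193972}{5 \left(-2093471\right)} - \frac{2272940}{3141176} = \left(- \frac{1193972}{5}\right) \left(- \frac{1}{2093471}\right) - \frac{568235}{785294} = \frac{1193972}{10467355} - \frac{568235}{785294} = - \frac{5010298420657}{8219951077370}$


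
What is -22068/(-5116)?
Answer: 5517/1279 ≈ 4.3135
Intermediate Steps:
-22068/(-5116) = -22068*(-1)/5116 = -6*(-1839/2558) = 5517/1279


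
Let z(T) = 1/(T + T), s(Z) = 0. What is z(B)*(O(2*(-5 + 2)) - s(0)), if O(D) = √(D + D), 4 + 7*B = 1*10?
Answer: 7*I*√3/6 ≈ 2.0207*I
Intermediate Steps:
B = 6/7 (B = -4/7 + (1*10)/7 = -4/7 + (⅐)*10 = -4/7 + 10/7 = 6/7 ≈ 0.85714)
z(T) = 1/(2*T)
O(D) = √2*√D (O(D) = √(2*D) = √2*√D)
z(B)*(O(2*(-5 + 2)) - s(0)) = (1/(2*(6/7)))*(√2*√(2*(-5 + 2)) - 1*0) = ((½)*(7/6))*(√2*√(2*(-3)) + 0) = 7*(√2*√(-6) + 0)/12 = 7*(√2*(I*√6) + 0)/12 = 7*(2*I*√3 + 0)/12 = 7*(2*I*√3)/12 = 7*I*√3/6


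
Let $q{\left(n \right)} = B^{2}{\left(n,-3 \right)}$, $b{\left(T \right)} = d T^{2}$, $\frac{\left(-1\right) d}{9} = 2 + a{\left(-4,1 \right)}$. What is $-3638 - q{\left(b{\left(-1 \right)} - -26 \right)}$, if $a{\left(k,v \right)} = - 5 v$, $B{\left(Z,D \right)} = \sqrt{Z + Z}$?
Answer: $-3744$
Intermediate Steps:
$B{\left(Z,D \right)} = \sqrt{2} \sqrt{Z}$ ($B{\left(Z,D \right)} = \sqrt{2 Z} = \sqrt{2} \sqrt{Z}$)
$d = 27$ ($d = - 9 \left(2 - 5\right) = \left(-9\right) \left(-3\right) = 27$)
$b{\left(T \right)} = 27 T^{2}$
$q{\left(n \right)} = 2 n$ ($q{\left(n \right)} = \left(\sqrt{2} \sqrt{n}\right)^{2} = 2 n$)
$-3638 - q{\left(b{\left(-1 \right)} - -26 \right)} = -3638 - 2 \left(27 \left(-1\right)^{2} - -26\right) = -3638 - 2 \left(27 \cdot 1 + 26\right) = -3638 - 2 \left(27 + 26\right) = -3638 - 2 \cdot 53 = -3638 - 106 = -3744$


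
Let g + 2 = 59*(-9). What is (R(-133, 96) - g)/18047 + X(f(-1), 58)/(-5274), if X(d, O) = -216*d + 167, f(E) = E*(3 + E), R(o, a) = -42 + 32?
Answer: -8051851/95179878 ≈ -0.084596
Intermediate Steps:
R(o, a) = -10
g = -533 (g = -2 + 59*(-9) = -2 - 531 = -533)
X(d, O) = 167 - 216*d
(R(-133, 96) - g)/18047 + X(f(-1), 58)/(-5274) = (-10 - 1*(-533))/18047 + (167 - (-216)*(3 - 1))/(-5274) = (-10 + 533)*(1/18047) + (167 - (-216)*2)*(-1/5274) = 523*(1/18047) + (167 - 216*(-2))*(-1/5274) = 523/18047 + (167 + 432)*(-1/5274) = 523/18047 + 599*(-1/5274) = 523/18047 - 599/5274 = -8051851/95179878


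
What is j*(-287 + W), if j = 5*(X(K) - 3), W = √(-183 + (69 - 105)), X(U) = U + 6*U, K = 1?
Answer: -5740 + 20*I*√219 ≈ -5740.0 + 295.97*I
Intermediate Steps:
X(U) = 7*U
W = I*√219 (W = √(-183 - 36) = √(-219) = I*√219 ≈ 14.799*I)
j = 20 (j = 5*(7*1 - 3) = 5*(7 - 3) = 5*4 = 20)
j*(-287 + W) = 20*(-287 + I*√219) = -5740 + 20*I*√219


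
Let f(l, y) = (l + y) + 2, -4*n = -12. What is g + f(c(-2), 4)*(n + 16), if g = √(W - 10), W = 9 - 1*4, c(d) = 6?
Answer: 228 + I*√5 ≈ 228.0 + 2.2361*I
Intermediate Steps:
n = 3 (n = -¼*(-12) = 3)
W = 5 (W = 9 - 4 = 5)
f(l, y) = 2 + l + y
g = I*√5 (g = √(5 - 10) = √(-5) = I*√5 ≈ 2.2361*I)
g + f(c(-2), 4)*(n + 16) = I*√5 + (2 + 6 + 4)*(3 + 16) = I*√5 + 12*19 = I*√5 + 228 = 228 + I*√5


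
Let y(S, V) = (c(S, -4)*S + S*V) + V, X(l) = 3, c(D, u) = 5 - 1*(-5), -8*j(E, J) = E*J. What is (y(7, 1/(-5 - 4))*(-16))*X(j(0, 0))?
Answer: -9952/3 ≈ -3317.3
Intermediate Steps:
j(E, J) = -E*J/8
c(D, u) = 10 (c(D, u) = 5 + 5 = 10)
y(S, V) = V + 10*S + S*V (y(S, V) = (10*S + S*V) + V = V + 10*S + S*V)
(y(7, 1/(-5 - 4))*(-16))*X(j(0, 0)) = ((1/(-5 - 4) + 10*7 + 7/(-5 - 4))*(-16))*3 = ((1/(-9) + 70 + 7/(-9))*(-16))*3 = ((-1/9 + 70 + 7*(-1/9))*(-16))*3 = ((-1/9 + 70 - 7/9)*(-16))*3 = ((622/9)*(-16))*3 = -9952/9*3 = -9952/3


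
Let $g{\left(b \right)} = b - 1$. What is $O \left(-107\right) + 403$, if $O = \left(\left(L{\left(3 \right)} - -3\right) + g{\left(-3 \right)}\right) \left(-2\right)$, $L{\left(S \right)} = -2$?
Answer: $-239$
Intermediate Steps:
$g{\left(b \right)} = -1 + b$
$O = 6$ ($O = \left(\left(-2 - -3\right) - 4\right) \left(-2\right) = \left(\left(-2 + 3\right) - 4\right) \left(-2\right) = \left(1 - 4\right) \left(-2\right) = \left(-3\right) \left(-2\right) = 6$)
$O \left(-107\right) + 403 = 6 \left(-107\right) + 403 = -642 + 403 = -239$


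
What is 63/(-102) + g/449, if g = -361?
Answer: -21703/15266 ≈ -1.4217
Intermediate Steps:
63/(-102) + g/449 = 63/(-102) - 361/449 = 63*(-1/102) - 361*1/449 = -21/34 - 361/449 = -21703/15266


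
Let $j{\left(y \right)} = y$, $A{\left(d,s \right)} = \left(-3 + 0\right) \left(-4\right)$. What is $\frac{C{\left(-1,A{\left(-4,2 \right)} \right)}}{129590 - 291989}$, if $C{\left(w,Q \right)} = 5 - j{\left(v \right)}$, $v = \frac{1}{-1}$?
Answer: $- \frac{2}{54133} \approx -3.6946 \cdot 10^{-5}$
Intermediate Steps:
$A{\left(d,s \right)} = 12$ ($A{\left(d,s \right)} = \left(-3\right) \left(-4\right) = 12$)
$v = -1$
$C{\left(w,Q \right)} = 6$ ($C{\left(w,Q \right)} = 5 - -1 = 5 + 1 = 6$)
$\frac{C{\left(-1,A{\left(-4,2 \right)} \right)}}{129590 - 291989} = \frac{1}{129590 - 291989} \cdot 6 = \frac{1}{-162399} \cdot 6 = \left(- \frac{1}{162399}\right) 6 = - \frac{2}{54133}$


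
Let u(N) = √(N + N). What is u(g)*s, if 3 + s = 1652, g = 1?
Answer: 1649*√2 ≈ 2332.0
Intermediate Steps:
s = 1649 (s = -3 + 1652 = 1649)
u(N) = √2*√N (u(N) = √(2*N) = √2*√N)
u(g)*s = (√2*√1)*1649 = (√2*1)*1649 = √2*1649 = 1649*√2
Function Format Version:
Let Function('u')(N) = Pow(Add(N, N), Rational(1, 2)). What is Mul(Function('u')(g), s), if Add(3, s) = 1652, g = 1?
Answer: Mul(1649, Pow(2, Rational(1, 2))) ≈ 2332.0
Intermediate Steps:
s = 1649 (s = Add(-3, 1652) = 1649)
Function('u')(N) = Mul(Pow(2, Rational(1, 2)), Pow(N, Rational(1, 2))) (Function('u')(N) = Pow(Mul(2, N), Rational(1, 2)) = Mul(Pow(2, Rational(1, 2)), Pow(N, Rational(1, 2))))
Mul(Function('u')(g), s) = Mul(Mul(Pow(2, Rational(1, 2)), Pow(1, Rational(1, 2))), 1649) = Mul(Mul(Pow(2, Rational(1, 2)), 1), 1649) = Mul(Pow(2, Rational(1, 2)), 1649) = Mul(1649, Pow(2, Rational(1, 2)))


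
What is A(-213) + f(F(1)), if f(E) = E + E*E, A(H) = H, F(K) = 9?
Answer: -123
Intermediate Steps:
f(E) = E + E**2
A(-213) + f(F(1)) = -213 + 9*(1 + 9) = -213 + 9*10 = -213 + 90 = -123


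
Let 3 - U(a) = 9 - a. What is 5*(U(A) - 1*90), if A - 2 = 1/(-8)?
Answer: -3765/8 ≈ -470.63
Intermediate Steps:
A = 15/8 (A = 2 + 1/(-8) = 2 - ⅛ = 15/8 ≈ 1.8750)
U(a) = -6 + a (U(a) = 3 - (9 - a) = 3 + (-9 + a) = -6 + a)
5*(U(A) - 1*90) = 5*((-6 + 15/8) - 1*90) = 5*(-33/8 - 90) = 5*(-753/8) = -3765/8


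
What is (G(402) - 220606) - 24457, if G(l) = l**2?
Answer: -83459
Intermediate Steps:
(G(402) - 220606) - 24457 = (402**2 - 220606) - 24457 = (161604 - 220606) - 24457 = -59002 - 24457 = -83459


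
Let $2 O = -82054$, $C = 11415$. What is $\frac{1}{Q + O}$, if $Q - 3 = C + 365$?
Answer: $- \frac{1}{29244} \approx -3.4195 \cdot 10^{-5}$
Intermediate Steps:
$Q = 11783$ ($Q = 3 + \left(11415 + 365\right) = 3 + 11780 = 11783$)
$O = -41027$ ($O = \frac{1}{2} \left(-82054\right) = -41027$)
$\frac{1}{Q + O} = \frac{1}{11783 - 41027} = \frac{1}{-29244} = - \frac{1}{29244}$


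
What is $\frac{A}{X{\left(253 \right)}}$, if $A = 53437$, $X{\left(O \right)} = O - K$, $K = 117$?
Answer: $\frac{53437}{136} \approx 392.92$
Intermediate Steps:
$X{\left(O \right)} = -117 + O$ ($X{\left(O \right)} = O - 117 = -117 + O$)
$\frac{A}{X{\left(253 \right)}} = \frac{53437}{-117 + 253} = \frac{53437}{136}$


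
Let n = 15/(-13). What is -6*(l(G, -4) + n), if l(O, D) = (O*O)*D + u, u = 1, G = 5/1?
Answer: 7812/13 ≈ 600.92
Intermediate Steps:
G = 5 (G = 5*1 = 5)
n = -15/13 (n = 15*(-1/13) = -15/13 ≈ -1.1538)
l(O, D) = 1 + D*O² (l(O, D) = (O*O)*D + 1 = O²*D + 1 = D*O² + 1 = 1 + D*O²)
-6*(l(G, -4) + n) = -6*((1 - 4*5²) - 15/13) = -6*((1 - 4*25) - 15/13) = -6*((1 - 100) - 15/13) = -6*(-99 - 15/13) = -6*(-1302/13) = 7812/13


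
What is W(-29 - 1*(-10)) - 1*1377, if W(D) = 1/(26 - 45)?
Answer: -26164/19 ≈ -1377.1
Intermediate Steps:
W(D) = -1/19 (W(D) = 1/(-19) = -1/19)
W(-29 - 1*(-10)) - 1*1377 = -1/19 - 1*1377 = -1/19 - 1377 = -26164/19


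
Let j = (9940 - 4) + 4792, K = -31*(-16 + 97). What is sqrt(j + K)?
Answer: sqrt(12217) ≈ 110.53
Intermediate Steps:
K = -2511 (K = -31*81 = -2511)
j = 14728 (j = 9936 + 4792 = 14728)
sqrt(j + K) = sqrt(14728 - 2511) = sqrt(12217)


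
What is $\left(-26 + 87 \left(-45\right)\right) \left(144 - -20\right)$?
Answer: $-646324$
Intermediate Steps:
$\left(-26 + 87 \left(-45\right)\right) \left(144 - -20\right) = \left(-26 - 3915\right) \left(144 + 20\right) = \left(-3941\right) 164 = -646324$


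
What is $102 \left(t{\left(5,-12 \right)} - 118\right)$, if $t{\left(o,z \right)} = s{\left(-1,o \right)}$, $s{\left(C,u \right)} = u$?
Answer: $-11526$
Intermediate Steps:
$t{\left(o,z \right)} = o$
$102 \left(t{\left(5,-12 \right)} - 118\right) = 102 \left(5 - 118\right) = 102 \left(-113\right) = -11526$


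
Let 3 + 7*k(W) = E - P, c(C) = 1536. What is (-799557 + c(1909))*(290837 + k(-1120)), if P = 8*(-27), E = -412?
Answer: -232071346980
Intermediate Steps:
P = -216
k(W) = -199/7 (k(W) = -3/7 + (-412 - 1*(-216))/7 = -3/7 + (-412 + 216)/7 = -3/7 + (⅐)*(-196) = -3/7 - 28 = -199/7)
(-799557 + c(1909))*(290837 + k(-1120)) = (-799557 + 1536)*(290837 - 199/7) = -798021*2035660/7 = -232071346980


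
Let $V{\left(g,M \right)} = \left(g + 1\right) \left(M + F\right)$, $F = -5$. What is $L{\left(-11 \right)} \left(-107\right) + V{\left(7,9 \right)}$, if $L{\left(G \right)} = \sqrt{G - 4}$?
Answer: $32 - 107 i \sqrt{15} \approx 32.0 - 414.41 i$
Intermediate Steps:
$V{\left(g,M \right)} = \left(1 + g\right) \left(-5 + M\right)$ ($V{\left(g,M \right)} = \left(g + 1\right) \left(M - 5\right) = \left(1 + g\right) \left(-5 + M\right)$)
$L{\left(G \right)} = \sqrt{-4 + G}$
$L{\left(-11 \right)} \left(-107\right) + V{\left(7,9 \right)} = \sqrt{-4 - 11} \left(-107\right) + \left(-5 + 9 - 35 + 9 \cdot 7\right) = \sqrt{-15} \left(-107\right) + \left(-5 + 9 - 35 + 63\right) = i \sqrt{15} \left(-107\right) + 32 = - 107 i \sqrt{15} + 32 = 32 - 107 i \sqrt{15}$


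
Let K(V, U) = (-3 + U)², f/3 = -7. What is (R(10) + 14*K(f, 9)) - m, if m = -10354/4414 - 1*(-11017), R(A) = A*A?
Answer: -22976314/2207 ≈ -10411.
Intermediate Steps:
f = -21 (f = 3*(-7) = -21)
R(A) = A²
m = 24309342/2207 (m = -10354*1/4414 + 11017 = -5177/2207 + 11017 = 24309342/2207 ≈ 11015.)
(R(10) + 14*K(f, 9)) - m = (10² + 14*(-3 + 9)²) - 1*24309342/2207 = (100 + 14*6²) - 24309342/2207 = (100 + 14*36) - 24309342/2207 = (100 + 504) - 24309342/2207 = 604 - 24309342/2207 = -22976314/2207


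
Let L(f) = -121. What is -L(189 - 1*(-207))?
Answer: 121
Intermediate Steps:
-L(189 - 1*(-207)) = -1*(-121) = 121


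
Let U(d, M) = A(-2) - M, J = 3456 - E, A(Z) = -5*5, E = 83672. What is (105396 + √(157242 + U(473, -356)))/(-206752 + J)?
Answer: -8783/23914 - √157573/286968 ≈ -0.36866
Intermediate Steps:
A(Z) = -25
J = -80216 (J = 3456 - 1*83672 = 3456 - 83672 = -80216)
U(d, M) = -25 - M
(105396 + √(157242 + U(473, -356)))/(-206752 + J) = (105396 + √(157242 + (-25 - 1*(-356))))/(-206752 - 80216) = (105396 + √(157242 + (-25 + 356)))/(-286968) = (105396 + √(157242 + 331))*(-1/286968) = (105396 + √157573)*(-1/286968) = -8783/23914 - √157573/286968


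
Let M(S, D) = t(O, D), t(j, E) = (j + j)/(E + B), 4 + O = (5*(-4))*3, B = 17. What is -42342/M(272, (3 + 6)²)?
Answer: 1037379/32 ≈ 32418.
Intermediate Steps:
O = -64 (O = -4 + (5*(-4))*3 = -4 - 20*3 = -4 - 60 = -64)
t(j, E) = 2*j/(17 + E) (t(j, E) = (j + j)/(E + 17) = (2*j)/(17 + E) = 2*j/(17 + E))
M(S, D) = -128/(17 + D) (M(S, D) = 2*(-64)/(17 + D) = -128/(17 + D))
-42342/M(272, (3 + 6)²) = -(-359907/64 - 21171*(3 + 6)²/64) = -42342/((-128/(17 + 9²))) = -42342/((-128/(17 + 81))) = -42342/((-128/98)) = -42342/((-128*1/98)) = -42342/(-64/49) = -42342*(-49/64) = 1037379/32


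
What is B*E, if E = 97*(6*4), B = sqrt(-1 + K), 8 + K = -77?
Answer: 2328*I*sqrt(86) ≈ 21589.0*I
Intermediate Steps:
K = -85 (K = -8 - 77 = -85)
B = I*sqrt(86) (B = sqrt(-1 - 85) = sqrt(-86) = I*sqrt(86) ≈ 9.2736*I)
E = 2328 (E = 97*24 = 2328)
B*E = (I*sqrt(86))*2328 = 2328*I*sqrt(86)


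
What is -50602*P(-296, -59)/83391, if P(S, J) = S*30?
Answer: 149781920/27797 ≈ 5388.4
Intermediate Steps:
P(S, J) = 30*S
-50602*P(-296, -59)/83391 = -50602/(83391/((30*(-296)))) = -50602/(83391/(-8880)) = -50602/(83391*(-1/8880)) = -50602/(-27797/2960) = -50602*(-2960/27797) = 149781920/27797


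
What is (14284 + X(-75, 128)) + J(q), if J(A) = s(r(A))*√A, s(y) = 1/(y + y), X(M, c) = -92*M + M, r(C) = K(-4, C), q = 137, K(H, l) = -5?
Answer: 21109 - √137/10 ≈ 21108.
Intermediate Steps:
r(C) = -5
X(M, c) = -91*M
s(y) = 1/(2*y)
J(A) = -√A/10 (J(A) = ((½)/(-5))*√A = ((½)*(-⅕))*√A = -√A/10)
(14284 + X(-75, 128)) + J(q) = (14284 - 91*(-75)) - √137/10 = (14284 + 6825) - √137/10 = 21109 - √137/10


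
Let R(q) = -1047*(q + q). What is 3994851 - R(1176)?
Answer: 6457395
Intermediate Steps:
R(q) = -2094*q
3994851 - R(1176) = 3994851 - (-2094)*1176 = 3994851 - 1*(-2462544) = 3994851 + 2462544 = 6457395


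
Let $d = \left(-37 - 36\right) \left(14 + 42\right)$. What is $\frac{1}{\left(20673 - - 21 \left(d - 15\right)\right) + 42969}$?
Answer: $- \frac{1}{22521} \approx -4.4403 \cdot 10^{-5}$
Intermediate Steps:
$d = -4088$ ($d = \left(-73\right) 56 = -4088$)
$\frac{1}{\left(20673 - - 21 \left(d - 15\right)\right) + 42969} = \frac{1}{\left(20673 - - 21 \left(-4088 - 15\right)\right) + 42969} = \frac{1}{\left(20673 - \left(-21\right) \left(-4103\right)\right) + 42969} = \frac{1}{\left(20673 - 86163\right) + 42969} = \frac{1}{-65490 + 42969} = \frac{1}{-22521} = - \frac{1}{22521}$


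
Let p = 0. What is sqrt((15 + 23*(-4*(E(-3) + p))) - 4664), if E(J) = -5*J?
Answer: I*sqrt(6029) ≈ 77.647*I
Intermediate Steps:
sqrt((15 + 23*(-4*(E(-3) + p))) - 4664) = sqrt((15 + 23*(-4*(-5*(-3) + 0))) - 4664) = sqrt((15 + 23*(-4*(15 + 0))) - 4664) = sqrt((15 + 23*(-4*15)) - 4664) = sqrt((15 + 23*(-60)) - 4664) = sqrt((15 - 1380) - 4664) = sqrt(-1365 - 4664) = sqrt(-6029) = I*sqrt(6029)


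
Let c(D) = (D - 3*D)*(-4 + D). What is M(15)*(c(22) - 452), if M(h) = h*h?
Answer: -279900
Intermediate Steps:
c(D) = -2*D*(-4 + D) (c(D) = (-2*D)*(-4 + D) = -2*D*(-4 + D))
M(h) = h**2
M(15)*(c(22) - 452) = 15**2*(2*22*(4 - 1*22) - 452) = 225*(2*22*(4 - 22) - 452) = 225*(2*22*(-18) - 452) = 225*(-792 - 452) = 225*(-1244) = -279900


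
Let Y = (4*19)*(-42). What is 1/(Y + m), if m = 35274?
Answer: 1/32082 ≈ 3.1170e-5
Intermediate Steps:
Y = -3192 (Y = 76*(-42) = -3192)
1/(Y + m) = 1/(-3192 + 35274) = 1/32082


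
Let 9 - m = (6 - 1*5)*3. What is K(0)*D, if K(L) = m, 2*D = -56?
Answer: -168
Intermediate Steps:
D = -28 (D = (1/2)*(-56) = -28)
m = 6 (m = 9 - (6 - 1*5)*3 = 9 - (6 - 5)*3 = 9 - 3 = 6)
K(L) = 6
K(0)*D = 6*(-28) = -168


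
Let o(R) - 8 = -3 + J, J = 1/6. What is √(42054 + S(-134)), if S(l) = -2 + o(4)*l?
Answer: √372237/3 ≈ 203.37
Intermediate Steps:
J = ⅙ ≈ 0.16667
o(R) = 31/6 (o(R) = 8 + (-3 + ⅙) = 8 - 17/6 = 31/6)
S(l) = -2 + 31*l/6
√(42054 + S(-134)) = √(42054 + (-2 + (31/6)*(-134))) = √(42054 + (-2 - 2077/3)) = √(42054 - 2083/3) = √(124079/3) = √372237/3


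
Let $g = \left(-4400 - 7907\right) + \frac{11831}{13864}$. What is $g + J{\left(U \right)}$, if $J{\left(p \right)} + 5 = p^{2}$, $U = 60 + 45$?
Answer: $- \frac{17831137}{13864} \approx -1286.1$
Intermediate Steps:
$U = 105$
$J{\left(p \right)} = -5 + p^{2}$
$g = - \frac{170612417}{13864}$ ($g = -12307 + 11831 \cdot \frac{1}{13864} = -12307 + \frac{11831}{13864} = - \frac{170612417}{13864} \approx -12306.0$)
$g + J{\left(U \right)} = - \frac{170612417}{13864} - \left(5 - 105^{2}\right) = - \frac{170612417}{13864} + \left(-5 + 11025\right) = - \frac{170612417}{13864} + 11020 = - \frac{17831137}{13864}$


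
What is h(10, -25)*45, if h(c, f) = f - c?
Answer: -1575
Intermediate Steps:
h(10, -25)*45 = (-25 - 1*10)*45 = (-25 - 10)*45 = -35*45 = -1575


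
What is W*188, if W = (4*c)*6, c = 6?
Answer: 27072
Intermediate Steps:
W = 144 (W = (4*6)*6 = 24*6 = 144)
W*188 = 144*188 = 27072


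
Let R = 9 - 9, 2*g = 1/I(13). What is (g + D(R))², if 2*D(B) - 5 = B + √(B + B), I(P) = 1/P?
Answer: 81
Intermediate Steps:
g = 13/2 (g = 1/(2*(1/13)) = (½)*13 = 13/2 ≈ 6.5000)
R = 0
D(B) = 5/2 + B/2 + √2*√B/2 (D(B) = 5/2 + (B + √(B + B))/2 = 5/2 + (B + √(2*B))/2 = 5/2 + (B + √2*√B)/2 = 5/2 + (B/2 + √2*√B/2) = 5/2 + B/2 + √2*√B/2)
(g + D(R))² = (13/2 + (5/2 + (½)*0 + √2*√0/2))² = (13/2 + (5/2 + 0 + (½)*√2*0))² = (13/2 + (5/2 + 0 + 0))² = (13/2 + 5/2)² = 9² = 81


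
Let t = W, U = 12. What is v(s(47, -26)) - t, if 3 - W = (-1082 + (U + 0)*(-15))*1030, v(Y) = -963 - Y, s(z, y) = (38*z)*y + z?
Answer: -1254437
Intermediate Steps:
s(z, y) = z + 38*y*z (s(z, y) = 38*y*z + z = z + 38*y*z)
W = 1299863 (W = 3 - (-1082 + (12 + 0)*(-15))*1030 = 3 - (-1082 + 12*(-15))*1030 = 3 - (-1082 - 180)*1030 = 3 - (-1262)*1030 = 3 - 1*(-1299860) = 3 + 1299860 = 1299863)
t = 1299863
v(s(47, -26)) - t = (-963 - 47*(1 + 38*(-26))) - 1*1299863 = (-963 - 47*(1 - 988)) - 1299863 = (-963 - 47*(-987)) - 1299863 = (-963 - 1*(-46389)) - 1299863 = (-963 + 46389) - 1299863 = 45426 - 1299863 = -1254437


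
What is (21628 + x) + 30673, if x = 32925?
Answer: 85226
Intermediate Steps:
(21628 + x) + 30673 = (21628 + 32925) + 30673 = 54553 + 30673 = 85226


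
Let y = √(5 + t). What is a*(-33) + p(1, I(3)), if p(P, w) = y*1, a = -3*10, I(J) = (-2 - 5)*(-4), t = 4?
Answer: 993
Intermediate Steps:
y = 3 (y = √(5 + 4) = √9 = 3)
I(J) = 28 (I(J) = -7*(-4) = 28)
a = -30
p(P, w) = 3 (p(P, w) = 3*1 = 3)
a*(-33) + p(1, I(3)) = -30*(-33) + 3 = 990 + 3 = 993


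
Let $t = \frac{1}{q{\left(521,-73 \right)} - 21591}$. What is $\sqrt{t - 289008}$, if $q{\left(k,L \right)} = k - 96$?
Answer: $\frac{i \sqrt{129475455701614}}{21166} \approx 537.59 i$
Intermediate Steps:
$q{\left(k,L \right)} = -96 + k$ ($q{\left(k,L \right)} = k - 96 = -96 + k$)
$t = - \frac{1}{21166}$ ($t = \frac{1}{\left(-96 + 521\right) - 21591} = \frac{1}{425 - 21591} = \frac{1}{-21166} = - \frac{1}{21166} \approx -4.7246 \cdot 10^{-5}$)
$\sqrt{t - 289008} = \sqrt{- \frac{1}{21166} - 289008} = \sqrt{- \frac{6117143329}{21166}} = \frac{i \sqrt{129475455701614}}{21166}$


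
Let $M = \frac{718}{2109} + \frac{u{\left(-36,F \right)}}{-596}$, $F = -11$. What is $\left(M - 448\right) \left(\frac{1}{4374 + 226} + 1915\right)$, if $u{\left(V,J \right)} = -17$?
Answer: $- \frac{4956438068275091}{5782034400} \approx -8.5721 \cdot 10^{5}$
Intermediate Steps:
$M = \frac{463781}{1256964}$ ($M = \frac{718}{2109} - \frac{17}{-596} = 718 \cdot \frac{1}{2109} - - \frac{17}{596} = \frac{718}{2109} + \frac{17}{596} = \frac{463781}{1256964} \approx 0.36897$)
$\left(M - 448\right) \left(\frac{1}{4374 + 226} + 1915\right) = \left(\frac{463781}{1256964} - 448\right) \left(\frac{1}{4374 + 226} + 1915\right) = - \frac{562656091 \left(\frac{1}{4600} + 1915\right)}{1256964} = \left(- \frac{562656091}{1256964}\right) \frac{8809001}{4600} = - \frac{4956438068275091}{5782034400}$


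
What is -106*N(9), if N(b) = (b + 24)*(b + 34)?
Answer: -150414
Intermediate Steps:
N(b) = (24 + b)*(34 + b)
-106*N(9) = -106*(816 + 9² + 58*9) = -106*(816 + 81 + 522) = -106*1419 = -150414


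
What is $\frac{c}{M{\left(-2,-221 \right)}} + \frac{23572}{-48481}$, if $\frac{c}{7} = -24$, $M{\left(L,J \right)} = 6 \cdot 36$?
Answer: $- \frac{551515}{436329} \approx -1.264$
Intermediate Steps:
$M{\left(L,J \right)} = 216$
$c = -168$ ($c = 7 \left(-24\right) = -168$)
$\frac{c}{M{\left(-2,-221 \right)}} + \frac{23572}{-48481} = - \frac{168}{216} + \frac{23572}{-48481} = \left(-168\right) \frac{1}{216} + 23572 \left(- \frac{1}{48481}\right) = - \frac{7}{9} - \frac{23572}{48481} = - \frac{551515}{436329}$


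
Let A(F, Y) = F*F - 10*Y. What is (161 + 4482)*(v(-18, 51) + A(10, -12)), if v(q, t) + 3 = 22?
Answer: 1109677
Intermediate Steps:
A(F, Y) = F² - 10*Y
v(q, t) = 19 (v(q, t) = -3 + 22 = 19)
(161 + 4482)*(v(-18, 51) + A(10, -12)) = (161 + 4482)*(19 + (10² - 10*(-12))) = 4643*(19 + (100 + 120)) = 4643*(19 + 220) = 4643*239 = 1109677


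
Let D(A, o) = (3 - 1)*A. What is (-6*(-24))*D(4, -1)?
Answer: 1152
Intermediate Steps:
D(A, o) = 2*A
(-6*(-24))*D(4, -1) = (-6*(-24))*(2*4) = 144*8 = 1152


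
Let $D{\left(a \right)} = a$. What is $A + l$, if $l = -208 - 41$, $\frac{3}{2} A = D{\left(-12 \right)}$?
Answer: $-257$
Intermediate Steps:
$A = -8$ ($A = \frac{2}{3} \left(-12\right) = -8$)
$l = -249$ ($l = -208 - 41 = -249$)
$A + l = -8 - 249 = -257$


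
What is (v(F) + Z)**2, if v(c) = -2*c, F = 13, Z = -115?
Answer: 19881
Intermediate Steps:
(v(F) + Z)**2 = (-2*13 - 115)**2 = (-26 - 115)**2 = (-141)**2 = 19881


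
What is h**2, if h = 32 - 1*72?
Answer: 1600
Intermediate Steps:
h = -40 (h = 32 - 72 = -40)
h**2 = (-40)**2 = 1600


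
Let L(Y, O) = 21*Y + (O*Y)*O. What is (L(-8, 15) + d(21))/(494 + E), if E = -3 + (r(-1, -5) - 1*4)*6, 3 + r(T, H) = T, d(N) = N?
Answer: -1947/443 ≈ -4.3950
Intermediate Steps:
r(T, H) = -3 + T
L(Y, O) = 21*Y + Y*O**2
E = -51 (E = -3 + ((-3 - 1) - 1*4)*6 = -3 + (-4 - 4)*6 = -3 - 8*6 = -3 - 48 = -51)
(L(-8, 15) + d(21))/(494 + E) = (-8*(21 + 15**2) + 21)/(494 - 51) = (-8*(21 + 225) + 21)/443 = (-8*246 + 21)*(1/443) = (-1968 + 21)*(1/443) = -1947*1/443 = -1947/443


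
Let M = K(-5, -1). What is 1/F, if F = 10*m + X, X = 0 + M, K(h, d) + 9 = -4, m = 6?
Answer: 1/47 ≈ 0.021277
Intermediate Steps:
K(h, d) = -13 (K(h, d) = -9 - 4 = -13)
M = -13
X = -13 (X = 0 - 13 = -13)
F = 47 (F = 10*6 - 13 = 60 - 13 = 47)
1/F = 1/47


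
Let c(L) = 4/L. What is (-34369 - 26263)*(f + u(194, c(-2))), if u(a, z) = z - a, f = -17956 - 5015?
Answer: 1404661544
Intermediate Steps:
f = -22971
(-34369 - 26263)*(f + u(194, c(-2))) = (-34369 - 26263)*(-22971 + (4/(-2) - 1*194)) = -60632*(-22971 + (4*(-½) - 194)) = -60632*(-22971 + (-2 - 194)) = -60632*(-22971 - 196) = -60632*(-23167) = 1404661544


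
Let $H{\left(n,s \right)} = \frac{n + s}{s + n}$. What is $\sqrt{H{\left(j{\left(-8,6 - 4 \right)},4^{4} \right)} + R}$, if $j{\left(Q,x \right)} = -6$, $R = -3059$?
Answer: $i \sqrt{3058} \approx 55.299 i$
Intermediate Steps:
$H{\left(n,s \right)} = 1$ ($H{\left(n,s \right)} = \frac{n + s}{n + s} = 1$)
$\sqrt{H{\left(j{\left(-8,6 - 4 \right)},4^{4} \right)} + R} = \sqrt{1 - 3059} = \sqrt{-3058} = i \sqrt{3058}$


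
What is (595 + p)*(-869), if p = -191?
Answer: -351076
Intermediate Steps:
(595 + p)*(-869) = (595 - 191)*(-869) = 404*(-869) = -351076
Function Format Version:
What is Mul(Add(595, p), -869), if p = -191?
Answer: -351076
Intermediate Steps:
Mul(Add(595, p), -869) = Mul(Add(595, -191), -869) = Mul(404, -869) = -351076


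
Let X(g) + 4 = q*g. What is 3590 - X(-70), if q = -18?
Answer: 2334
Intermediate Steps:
X(g) = -4 - 18*g
3590 - X(-70) = 3590 - (-4 - 18*(-70)) = 3590 - (-4 + 1260) = 3590 - 1*1256 = 3590 - 1256 = 2334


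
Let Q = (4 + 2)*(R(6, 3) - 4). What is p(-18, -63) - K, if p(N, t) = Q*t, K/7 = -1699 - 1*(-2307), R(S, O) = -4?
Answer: -1232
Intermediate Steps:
K = 4256 (K = 7*(-1699 - 1*(-2307)) = 7*(-1699 + 2307) = 7*608 = 4256)
Q = -48 (Q = (4 + 2)*(-4 - 4) = 6*(-8) = -48)
p(N, t) = -48*t
p(-18, -63) - K = -48*(-63) - 1*4256 = 3024 - 4256 = -1232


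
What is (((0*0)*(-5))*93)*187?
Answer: 0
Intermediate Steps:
(((0*0)*(-5))*93)*187 = ((0*(-5))*93)*187 = (0*93)*187 = 0*187 = 0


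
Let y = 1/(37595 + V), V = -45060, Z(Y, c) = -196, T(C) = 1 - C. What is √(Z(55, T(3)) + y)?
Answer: I*√10922347565/7465 ≈ 14.0*I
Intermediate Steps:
y = -1/7465 (y = 1/(37595 - 45060) = 1/(-7465) = -1/7465 ≈ -0.00013396)
√(Z(55, T(3)) + y) = √(-196 - 1/7465) = √(-1463141/7465) = I*√10922347565/7465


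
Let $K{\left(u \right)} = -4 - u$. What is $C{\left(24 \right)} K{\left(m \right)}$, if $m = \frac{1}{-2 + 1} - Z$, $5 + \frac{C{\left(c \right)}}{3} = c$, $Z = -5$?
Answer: $-456$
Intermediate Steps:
$C{\left(c \right)} = -15 + 3 c$
$m = 4$ ($m = \frac{1}{-2 + 1} - -5 = \frac{1}{-1} + 5 = -1 + 5 = 4$)
$C{\left(24 \right)} K{\left(m \right)} = \left(-15 + 3 \cdot 24\right) \left(-4 - 4\right) = \left(-15 + 72\right) \left(-4 - 4\right) = 57 \left(-8\right) = -456$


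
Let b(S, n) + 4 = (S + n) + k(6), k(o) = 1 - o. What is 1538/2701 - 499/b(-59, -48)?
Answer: 1526207/313316 ≈ 4.8711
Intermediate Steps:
b(S, n) = -9 + S + n (b(S, n) = -4 + ((S + n) + (1 - 1*6)) = -4 + ((S + n) + (1 - 6)) = -4 + ((S + n) - 5) = -4 + (-5 + S + n) = -9 + S + n)
1538/2701 - 499/b(-59, -48) = 1538/2701 - 499/(-9 - 59 - 48) = 1538*(1/2701) - 499/(-116) = 1538/2701 - 499*(-1/116) = 1538/2701 + 499/116 = 1526207/313316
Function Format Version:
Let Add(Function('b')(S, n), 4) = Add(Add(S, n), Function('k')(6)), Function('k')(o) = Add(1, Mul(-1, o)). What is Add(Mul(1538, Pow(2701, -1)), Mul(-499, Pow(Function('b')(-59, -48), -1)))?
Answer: Rational(1526207, 313316) ≈ 4.8711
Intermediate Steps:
Function('b')(S, n) = Add(-9, S, n) (Function('b')(S, n) = Add(-4, Add(Add(S, n), Add(1, Mul(-1, 6)))) = Add(-4, Add(Add(S, n), Add(1, -6))) = Add(-4, Add(Add(S, n), -5)) = Add(-4, Add(-5, S, n)) = Add(-9, S, n))
Add(Mul(1538, Pow(2701, -1)), Mul(-499, Pow(Function('b')(-59, -48), -1))) = Add(Mul(1538, Pow(2701, -1)), Mul(-499, Pow(Add(-9, -59, -48), -1))) = Add(Mul(1538, Rational(1, 2701)), Mul(-499, Pow(-116, -1))) = Add(Rational(1538, 2701), Mul(-499, Rational(-1, 116))) = Add(Rational(1538, 2701), Rational(499, 116)) = Rational(1526207, 313316)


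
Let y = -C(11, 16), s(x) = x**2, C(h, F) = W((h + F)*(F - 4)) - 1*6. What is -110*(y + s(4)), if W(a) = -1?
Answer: -2530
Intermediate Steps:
C(h, F) = -7 (C(h, F) = -1 - 1*6 = -1 - 6 = -7)
y = 7 (y = -1*(-7) = 7)
-110*(y + s(4)) = -110*(7 + 4**2) = -110*(7 + 16) = -110*23 = -2530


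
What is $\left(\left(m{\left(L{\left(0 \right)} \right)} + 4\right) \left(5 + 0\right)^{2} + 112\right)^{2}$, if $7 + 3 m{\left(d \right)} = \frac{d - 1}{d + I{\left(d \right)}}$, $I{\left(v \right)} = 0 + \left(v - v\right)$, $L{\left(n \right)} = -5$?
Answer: $\frac{241081}{9} \approx 26787.0$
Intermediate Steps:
$I{\left(v \right)} = 0$ ($I{\left(v \right)} = 0 + 0 = 0$)
$m{\left(d \right)} = - \frac{7}{3} + \frac{-1 + d}{3 d}$ ($m{\left(d \right)} = - \frac{7}{3} + \frac{\left(d - 1\right) \frac{1}{d + 0}}{3} = - \frac{7}{3} + \frac{\left(-1 + d\right) \frac{1}{d}}{3} = - \frac{7}{3} + \frac{\frac{1}{d} \left(-1 + d\right)}{3} = - \frac{7}{3} + \frac{-1 + d}{3 d}$)
$\left(\left(m{\left(L{\left(0 \right)} \right)} + 4\right) \left(5 + 0\right)^{2} + 112\right)^{2} = \left(\left(\left(-2 - \frac{1}{3 \left(-5\right)}\right) + 4\right) \left(5 + 0\right)^{2} + 112\right)^{2} = \left(\left(\left(-2 - - \frac{1}{15}\right) + 4\right) 5^{2} + 112\right)^{2} = \left(\left(\left(-2 + \frac{1}{15}\right) + 4\right) 25 + 112\right)^{2} = \left(\left(- \frac{29}{15} + 4\right) 25 + 112\right)^{2} = \left(\frac{31}{15} \cdot 25 + 112\right)^{2} = \left(\frac{155}{3} + 112\right)^{2} = \left(\frac{491}{3}\right)^{2} = \frac{241081}{9}$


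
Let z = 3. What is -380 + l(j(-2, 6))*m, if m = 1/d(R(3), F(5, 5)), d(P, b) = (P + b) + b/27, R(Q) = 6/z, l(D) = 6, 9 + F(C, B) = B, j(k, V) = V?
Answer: -11101/29 ≈ -382.79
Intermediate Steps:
F(C, B) = -9 + B
R(Q) = 2 (R(Q) = 6/3 = 6*(⅓) = 2)
d(P, b) = P + 28*b/27 (d(P, b) = (P + b) + b*(1/27) = (P + b) + b/27 = P + 28*b/27)
m = -27/58 (m = 1/(2 + 28*(-9 + 5)/27) = 1/(2 + (28/27)*(-4)) = 1/(2 - 112/27) = 1/(-58/27) = -27/58 ≈ -0.46552)
-380 + l(j(-2, 6))*m = -380 + 6*(-27/58) = -380 - 81/29 = -11101/29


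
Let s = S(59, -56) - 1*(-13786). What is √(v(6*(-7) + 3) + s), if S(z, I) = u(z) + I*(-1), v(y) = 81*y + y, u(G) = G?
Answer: √10703 ≈ 103.46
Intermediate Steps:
v(y) = 82*y
S(z, I) = z - I (S(z, I) = z + I*(-1) = z - I)
s = 13901 (s = (59 - 1*(-56)) - 1*(-13786) = (59 + 56) + 13786 = 115 + 13786 = 13901)
√(v(6*(-7) + 3) + s) = √(82*(6*(-7) + 3) + 13901) = √(82*(-42 + 3) + 13901) = √(82*(-39) + 13901) = √(-3198 + 13901) = √10703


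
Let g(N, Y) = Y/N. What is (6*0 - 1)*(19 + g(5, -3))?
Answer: -92/5 ≈ -18.400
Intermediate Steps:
(6*0 - 1)*(19 + g(5, -3)) = (6*0 - 1)*(19 - 3/5) = (0 - 1)*(19 - 3*1/5) = -(19 - 3/5) = -1*92/5 = -92/5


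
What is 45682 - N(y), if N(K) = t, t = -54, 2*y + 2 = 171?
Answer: 45736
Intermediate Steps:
y = 169/2 (y = -1 + (1/2)*171 = -1 + 171/2 = 169/2 ≈ 84.500)
N(K) = -54
45682 - N(y) = 45682 - 1*(-54) = 45682 + 54 = 45736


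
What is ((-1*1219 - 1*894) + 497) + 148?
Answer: -1468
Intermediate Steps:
((-1*1219 - 1*894) + 497) + 148 = ((-1219 - 894) + 497) + 148 = (-2113 + 497) + 148 = -1616 + 148 = -1468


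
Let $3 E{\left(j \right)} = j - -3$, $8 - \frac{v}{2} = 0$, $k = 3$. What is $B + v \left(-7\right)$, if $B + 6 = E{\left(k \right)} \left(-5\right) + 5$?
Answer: $-123$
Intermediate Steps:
$v = 16$ ($v = 16 - 0 = 16 + 0 = 16$)
$E{\left(j \right)} = 1 + \frac{j}{3}$ ($E{\left(j \right)} = \frac{j - -3}{3} = \frac{j + 3}{3} = \frac{3 + j}{3} = 1 + \frac{j}{3}$)
$B = -11$ ($B = -6 + \left(\left(1 + \frac{1}{3} \cdot 3\right) \left(-5\right) + 5\right) = -6 + \left(\left(1 + 1\right) \left(-5\right) + 5\right) = -6 + \left(2 \left(-5\right) + 5\right) = -6 + \left(-10 + 5\right) = -6 - 5 = -11$)
$B + v \left(-7\right) = -11 + 16 \left(-7\right) = -11 - 112 = -123$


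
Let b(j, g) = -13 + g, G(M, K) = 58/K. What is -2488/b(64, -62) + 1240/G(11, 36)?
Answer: 1746152/2175 ≈ 802.83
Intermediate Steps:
-2488/b(64, -62) + 1240/G(11, 36) = -2488/(-13 - 62) + 1240/((58/36)) = -2488/(-75) + 1240/((58*(1/36))) = -2488*(-1/75) + 1240/(29/18) = 2488/75 + 1240*(18/29) = 2488/75 + 22320/29 = 1746152/2175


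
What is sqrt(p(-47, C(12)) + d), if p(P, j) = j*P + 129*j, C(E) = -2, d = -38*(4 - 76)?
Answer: 2*sqrt(643) ≈ 50.715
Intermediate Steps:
d = 2736 (d = -38*(-72) = 2736)
p(P, j) = 129*j + P*j (p(P, j) = P*j + 129*j = 129*j + P*j)
sqrt(p(-47, C(12)) + d) = sqrt(-2*(129 - 47) + 2736) = sqrt(-2*82 + 2736) = sqrt(-164 + 2736) = sqrt(2572) = 2*sqrt(643)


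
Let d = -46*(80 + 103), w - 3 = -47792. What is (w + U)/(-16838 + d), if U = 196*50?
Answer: 5427/3608 ≈ 1.5042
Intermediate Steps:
w = -47789 (w = 3 - 47792 = -47789)
d = -8418 (d = -46*183 = -8418)
U = 9800
(w + U)/(-16838 + d) = (-47789 + 9800)/(-16838 - 8418) = -37989/(-25256) = -37989*(-1/25256) = 5427/3608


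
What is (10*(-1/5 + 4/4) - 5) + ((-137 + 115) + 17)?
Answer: -2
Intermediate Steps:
(10*(-1/5 + 4/4) - 5) + ((-137 + 115) + 17) = (10*(-1*1/5 + 4*(1/4)) - 5) + (-22 + 17) = (10*(-1/5 + 1) - 5) - 5 = (10*(4/5) - 5) - 5 = (8 - 5) - 5 = 3 - 5 = -2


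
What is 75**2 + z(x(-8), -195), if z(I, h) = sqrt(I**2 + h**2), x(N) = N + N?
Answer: 5625 + sqrt(38281) ≈ 5820.7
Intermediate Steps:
x(N) = 2*N
75**2 + z(x(-8), -195) = 75**2 + sqrt((2*(-8))**2 + (-195)**2) = 5625 + sqrt((-16)**2 + 38025) = 5625 + sqrt(256 + 38025) = 5625 + sqrt(38281)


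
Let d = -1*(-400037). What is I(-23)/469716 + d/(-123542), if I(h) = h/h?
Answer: -93951827975/29014827036 ≈ -3.2381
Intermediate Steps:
I(h) = 1
d = 400037
I(-23)/469716 + d/(-123542) = 1/469716 + 400037/(-123542) = 1*(1/469716) + 400037*(-1/123542) = 1/469716 - 400037/123542 = -93951827975/29014827036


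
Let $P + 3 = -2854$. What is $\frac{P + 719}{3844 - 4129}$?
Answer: $\frac{2138}{285} \approx 7.5018$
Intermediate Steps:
$P = -2857$ ($P = -3 - 2854 = -2857$)
$\frac{P + 719}{3844 - 4129} = \frac{-2857 + 719}{3844 - 4129} = - \frac{2138}{-285} = \left(-2138\right) \left(- \frac{1}{285}\right) = \frac{2138}{285}$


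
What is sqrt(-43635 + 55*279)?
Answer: I*sqrt(28290) ≈ 168.2*I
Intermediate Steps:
sqrt(-43635 + 55*279) = sqrt(-43635 + 15345) = sqrt(-28290) = I*sqrt(28290)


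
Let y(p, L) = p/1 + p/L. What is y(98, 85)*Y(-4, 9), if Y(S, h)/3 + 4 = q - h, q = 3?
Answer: -50568/17 ≈ -2974.6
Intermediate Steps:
y(p, L) = p + p/L (y(p, L) = p*1 + p/L = p + p/L)
Y(S, h) = -3 - 3*h (Y(S, h) = -12 + 3*(3 - h) = -12 + (9 - 3*h) = -3 - 3*h)
y(98, 85)*Y(-4, 9) = (98 + 98/85)*(-3 - 3*9) = (98 + 98*(1/85))*(-3 - 27) = (98 + 98/85)*(-30) = (8428/85)*(-30) = -50568/17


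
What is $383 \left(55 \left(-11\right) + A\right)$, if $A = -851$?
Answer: $-557648$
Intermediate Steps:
$383 \left(55 \left(-11\right) + A\right) = 383 \left(55 \left(-11\right) - 851\right) = 383 \left(-605 - 851\right) = 383 \left(-1456\right) = -557648$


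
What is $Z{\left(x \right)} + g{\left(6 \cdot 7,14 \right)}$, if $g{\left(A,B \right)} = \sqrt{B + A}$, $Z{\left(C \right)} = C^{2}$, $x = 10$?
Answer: $100 + 2 \sqrt{14} \approx 107.48$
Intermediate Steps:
$g{\left(A,B \right)} = \sqrt{A + B}$
$Z{\left(x \right)} + g{\left(6 \cdot 7,14 \right)} = 10^{2} + \sqrt{6 \cdot 7 + 14} = 100 + \sqrt{42 + 14} = 100 + \sqrt{56} = 100 + 2 \sqrt{14}$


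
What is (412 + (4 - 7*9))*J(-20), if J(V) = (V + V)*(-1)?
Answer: 14120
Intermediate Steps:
J(V) = -2*V (J(V) = (2*V)*(-1) = -2*V)
(412 + (4 - 7*9))*J(-20) = (412 + (4 - 7*9))*(-2*(-20)) = (412 + (4 - 63))*40 = (412 - 59)*40 = 353*40 = 14120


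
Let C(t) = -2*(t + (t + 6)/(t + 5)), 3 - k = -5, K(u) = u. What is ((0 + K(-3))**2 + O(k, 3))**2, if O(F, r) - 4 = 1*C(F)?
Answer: 4489/169 ≈ 26.562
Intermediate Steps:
k = 8 (k = 3 - 1*(-5) = 3 + 5 = 8)
C(t) = -2*t - 2*(6 + t)/(5 + t) (C(t) = -2*(t + (6 + t)/(5 + t)) = -2*t - 2*(6 + t)/(5 + t))
O(F, r) = 4 + 2*(-6 - F**2 - 6*F)/(5 + F) (O(F, r) = 4 + 1*(2*(-6 - F**2 - 6*F)/(5 + F)) = 4 + 2*(-6 - F**2 - 6*F)/(5 + F))
((0 + K(-3))**2 + O(k, 3))**2 = ((0 - 3)**2 + 2*(4 - 1*8**2 - 4*8)/(5 + 8))**2 = ((-3)**2 + 2*(4 - 1*64 - 32)/13)**2 = (9 + 2*(1/13)*(4 - 64 - 32))**2 = (9 + 2*(1/13)*(-92))**2 = (9 - 184/13)**2 = (-67/13)**2 = 4489/169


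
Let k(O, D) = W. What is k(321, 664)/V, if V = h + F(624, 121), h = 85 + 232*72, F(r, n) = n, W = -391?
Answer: -391/16910 ≈ -0.023122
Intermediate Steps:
k(O, D) = -391
h = 16789 (h = 85 + 16704 = 16789)
V = 16910 (V = 16789 + 121 = 16910)
k(321, 664)/V = -391/16910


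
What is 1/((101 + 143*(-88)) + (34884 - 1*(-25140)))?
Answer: 1/47541 ≈ 2.1034e-5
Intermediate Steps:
1/((101 + 143*(-88)) + (34884 - 1*(-25140))) = 1/((101 - 12584) + (34884 + 25140)) = 1/(-12483 + 60024) = 1/47541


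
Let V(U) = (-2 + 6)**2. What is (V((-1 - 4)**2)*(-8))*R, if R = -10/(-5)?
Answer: -256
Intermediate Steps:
R = 2 (R = -10*(-1/5) = 2)
V(U) = 16 (V(U) = 4**2 = 16)
(V((-1 - 4)**2)*(-8))*R = (16*(-8))*2 = -128*2 = -256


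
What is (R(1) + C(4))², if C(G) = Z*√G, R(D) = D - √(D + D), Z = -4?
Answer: (7 + √2)² ≈ 70.799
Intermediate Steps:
R(D) = D - √2*√D (R(D) = D - √(2*D) = D - √2*√D)
C(G) = -4*√G
(R(1) + C(4))² = ((1 - √2*√1) - 4*√4)² = ((1 - 1*√2*1) - 4*2)² = ((1 - √2) - 8)² = (-7 - √2)²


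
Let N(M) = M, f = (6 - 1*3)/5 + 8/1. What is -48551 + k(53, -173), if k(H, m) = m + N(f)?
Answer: -243577/5 ≈ -48715.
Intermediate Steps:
f = 43/5 (f = (6 - 3)*(1/5) + 8*1 = 3*(1/5) + 8 = 3/5 + 8 = 43/5 ≈ 8.6000)
k(H, m) = 43/5 + m (k(H, m) = m + 43/5 = 43/5 + m)
-48551 + k(53, -173) = -48551 + (43/5 - 173) = -48551 - 822/5 = -243577/5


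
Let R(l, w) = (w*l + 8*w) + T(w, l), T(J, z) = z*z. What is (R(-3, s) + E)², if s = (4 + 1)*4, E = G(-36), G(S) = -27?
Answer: 6724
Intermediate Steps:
E = -27
T(J, z) = z²
s = 20 (s = 5*4 = 20)
R(l, w) = l² + 8*w + l*w (R(l, w) = (w*l + 8*w) + l² = (l*w + 8*w) + l² = (8*w + l*w) + l² = l² + 8*w + l*w)
(R(-3, s) + E)² = (((-3)² + 8*20 - 3*20) - 27)² = ((9 + 160 - 60) - 27)² = (109 - 27)² = 82² = 6724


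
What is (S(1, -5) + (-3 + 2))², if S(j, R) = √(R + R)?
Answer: (-1 + I*√10)² ≈ -9.0 - 6.3246*I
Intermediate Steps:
S(j, R) = √2*√R (S(j, R) = √(2*R) = √2*√R)
(S(1, -5) + (-3 + 2))² = (√2*√(-5) + (-3 + 2))² = (√2*(I*√5) - 1)² = (I*√10 - 1)² = (-1 + I*√10)²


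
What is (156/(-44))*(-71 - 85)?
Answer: 6084/11 ≈ 553.09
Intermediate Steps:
(156/(-44))*(-71 - 85) = (156*(-1/44))*(-156) = -39/11*(-156) = 6084/11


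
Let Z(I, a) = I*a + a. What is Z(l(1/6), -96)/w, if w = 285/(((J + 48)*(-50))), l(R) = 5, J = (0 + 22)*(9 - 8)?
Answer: 134400/19 ≈ 7073.7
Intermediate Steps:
J = 22 (J = 22*1 = 22)
Z(I, a) = a + I*a
w = -57/700 (w = 285/(((22 + 48)*(-50))) = 285/((70*(-50))) = 285/(-3500) = 285*(-1/3500) = -57/700 ≈ -0.081429)
Z(l(1/6), -96)/w = (-96*(1 + 5))/(-57/700) = -96*6*(-700/57) = -576*(-700/57) = 134400/19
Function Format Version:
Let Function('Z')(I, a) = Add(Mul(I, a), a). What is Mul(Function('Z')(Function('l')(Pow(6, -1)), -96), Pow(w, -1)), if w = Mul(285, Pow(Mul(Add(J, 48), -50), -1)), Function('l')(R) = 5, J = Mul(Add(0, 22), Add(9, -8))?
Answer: Rational(134400, 19) ≈ 7073.7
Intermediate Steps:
J = 22 (J = Mul(22, 1) = 22)
Function('Z')(I, a) = Add(a, Mul(I, a))
w = Rational(-57, 700) (w = Mul(285, Pow(Mul(Add(22, 48), -50), -1)) = Mul(285, Pow(Mul(70, -50), -1)) = Mul(285, Pow(-3500, -1)) = Mul(285, Rational(-1, 3500)) = Rational(-57, 700) ≈ -0.081429)
Mul(Function('Z')(Function('l')(Pow(6, -1)), -96), Pow(w, -1)) = Mul(Mul(-96, Add(1, 5)), Pow(Rational(-57, 700), -1)) = Mul(Mul(-96, 6), Rational(-700, 57)) = Mul(-576, Rational(-700, 57)) = Rational(134400, 19)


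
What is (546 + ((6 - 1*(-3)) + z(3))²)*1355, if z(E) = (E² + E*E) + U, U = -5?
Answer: 1395650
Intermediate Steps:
z(E) = -5 + 2*E² (z(E) = (E² + E*E) - 5 = (E² + E²) - 5 = 2*E² - 5 = -5 + 2*E²)
(546 + ((6 - 1*(-3)) + z(3))²)*1355 = (546 + ((6 - 1*(-3)) + (-5 + 2*3²))²)*1355 = (546 + ((6 + 3) + (-5 + 2*9))²)*1355 = (546 + (9 + (-5 + 18))²)*1355 = (546 + (9 + 13)²)*1355 = (546 + 22²)*1355 = (546 + 484)*1355 = 1030*1355 = 1395650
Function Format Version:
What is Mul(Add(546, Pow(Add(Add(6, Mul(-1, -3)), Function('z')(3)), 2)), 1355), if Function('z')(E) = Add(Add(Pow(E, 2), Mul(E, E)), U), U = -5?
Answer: 1395650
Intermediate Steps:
Function('z')(E) = Add(-5, Mul(2, Pow(E, 2))) (Function('z')(E) = Add(Add(Pow(E, 2), Mul(E, E)), -5) = Add(Add(Pow(E, 2), Pow(E, 2)), -5) = Add(Mul(2, Pow(E, 2)), -5) = Add(-5, Mul(2, Pow(E, 2))))
Mul(Add(546, Pow(Add(Add(6, Mul(-1, -3)), Function('z')(3)), 2)), 1355) = Mul(Add(546, Pow(Add(Add(6, Mul(-1, -3)), Add(-5, Mul(2, Pow(3, 2)))), 2)), 1355) = Mul(Add(546, Pow(Add(Add(6, 3), Add(-5, Mul(2, 9))), 2)), 1355) = Mul(Add(546, Pow(Add(9, Add(-5, 18)), 2)), 1355) = Mul(Add(546, Pow(Add(9, 13), 2)), 1355) = Mul(Add(546, Pow(22, 2)), 1355) = Mul(Add(546, 484), 1355) = Mul(1030, 1355) = 1395650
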